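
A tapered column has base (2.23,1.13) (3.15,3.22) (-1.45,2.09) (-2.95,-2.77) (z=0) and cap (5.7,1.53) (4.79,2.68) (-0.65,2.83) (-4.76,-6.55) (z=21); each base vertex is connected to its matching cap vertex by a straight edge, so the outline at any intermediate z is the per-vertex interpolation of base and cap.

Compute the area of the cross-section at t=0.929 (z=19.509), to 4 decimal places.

Cross-section at t=0.929: each vertex is (1-t)·p0[i] + t·p1[i].
  v1: (1-0.929)·(2.23,1.13) + 0.929·(5.7,1.53) = (5.4536,1.5016)
  v2: (1-0.929)·(3.15,3.22) + 0.929·(4.79,2.68) = (4.6736,2.7183)
  v3: (1-0.929)·(-1.45,2.09) + 0.929·(-0.65,2.83) = (-0.7068,2.7775)
  v4: (1-0.929)·(-2.95,-2.77) + 0.929·(-4.76,-6.55) = (-4.6315,-6.2816)
Shoelace sum Σ(x_i·y_{i+1} − x_{i+1}·y_i):
  i=1: 5.4536·2.7183 − 4.6736·1.5016 = +7.8070 (running +7.8070)
  i=2: 4.6736·2.7775 − -0.7068·2.7183 = +14.9019 (running +22.7090)
  i=3: -0.7068·-6.2816 − -4.6315·2.7775 = +17.3036 (running +40.0126)
  i=4: -4.6315·1.5016 − 5.4536·-6.2816 = +27.3030 (running +67.3156)
Area = |Σ|/2 = |67.3156|/2 = 33.6578

Area at t=0.929: 33.6578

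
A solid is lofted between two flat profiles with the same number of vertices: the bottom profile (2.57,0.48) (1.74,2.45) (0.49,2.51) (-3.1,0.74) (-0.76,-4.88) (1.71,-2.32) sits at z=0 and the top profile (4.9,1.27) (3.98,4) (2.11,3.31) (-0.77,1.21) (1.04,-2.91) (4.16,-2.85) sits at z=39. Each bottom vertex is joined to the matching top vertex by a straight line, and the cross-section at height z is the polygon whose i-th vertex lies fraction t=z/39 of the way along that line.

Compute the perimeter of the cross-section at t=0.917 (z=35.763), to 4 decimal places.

Perimeter at t=0.917: 20.1282

Cross-section at t=0.917: each vertex is (1-t)·p0[i] + t·p1[i].
  v1: (1-0.917)·(2.57,0.48) + 0.917·(4.9,1.27) = (4.7066,1.2044)
  v2: (1-0.917)·(1.74,2.45) + 0.917·(3.98,4) = (3.7941,3.8714)
  v3: (1-0.917)·(0.49,2.51) + 0.917·(2.11,3.31) = (1.9755,3.2436)
  v4: (1-0.917)·(-3.1,0.74) + 0.917·(-0.77,1.21) = (-0.9634,1.1710)
  v5: (1-0.917)·(-0.76,-4.88) + 0.917·(1.04,-2.91) = (0.8906,-3.0735)
  v6: (1-0.917)·(1.71,-2.32) + 0.917·(4.16,-2.85) = (3.9567,-2.8060)
Perimeter = Σ |v_{i+1} − v_i|:
  edge 1→2: √(-0.9125² + 2.6669²) = 2.8187 (running 2.8187)
  edge 2→3: √(-1.8185² + -0.6278²) = 1.9238 (running 4.7426)
  edge 3→4: √(-2.9389² + -2.0726²) = 3.5963 (running 8.3388)
  edge 4→5: √(1.8540² + -4.2445²) = 4.6317 (running 12.9706)
  edge 5→6: √(3.0661² + 0.2675²) = 3.0777 (running 16.0483)
  edge 6→1: √(0.7500² + 4.0104²) = 4.0800 (running 20.1282)
Perimeter = 20.1282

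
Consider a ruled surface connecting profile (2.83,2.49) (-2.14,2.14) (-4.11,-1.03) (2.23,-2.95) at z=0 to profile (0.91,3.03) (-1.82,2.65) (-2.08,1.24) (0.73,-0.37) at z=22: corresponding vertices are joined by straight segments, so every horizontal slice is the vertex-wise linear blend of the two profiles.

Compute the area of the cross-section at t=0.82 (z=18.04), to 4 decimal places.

Area at t=0.82: 9.3015

Cross-section at t=0.82: each vertex is (1-t)·p0[i] + t·p1[i].
  v1: (1-0.82)·(2.83,2.49) + 0.82·(0.91,3.03) = (1.2556,2.9328)
  v2: (1-0.82)·(-2.14,2.14) + 0.82·(-1.82,2.65) = (-1.8776,2.5582)
  v3: (1-0.82)·(-4.11,-1.03) + 0.82·(-2.08,1.24) = (-2.4454,0.8314)
  v4: (1-0.82)·(2.23,-2.95) + 0.82·(0.73,-0.37) = (1.0000,-0.8344)
Shoelace sum Σ(x_i·y_{i+1} − x_{i+1}·y_i):
  i=1: 1.2556·2.5582 − -1.8776·2.9328 = +8.7187 (running +8.7187)
  i=2: -1.8776·0.8314 − -2.4454·2.5582 = +4.6948 (running +13.4135)
  i=3: -2.4454·-0.8344 − 1.0000·0.8314 = +1.2090 (running +14.6225)
  i=4: 1.0000·2.9328 − 1.2556·-0.8344 = +3.9805 (running +18.6030)
Area = |Σ|/2 = |18.6030|/2 = 9.3015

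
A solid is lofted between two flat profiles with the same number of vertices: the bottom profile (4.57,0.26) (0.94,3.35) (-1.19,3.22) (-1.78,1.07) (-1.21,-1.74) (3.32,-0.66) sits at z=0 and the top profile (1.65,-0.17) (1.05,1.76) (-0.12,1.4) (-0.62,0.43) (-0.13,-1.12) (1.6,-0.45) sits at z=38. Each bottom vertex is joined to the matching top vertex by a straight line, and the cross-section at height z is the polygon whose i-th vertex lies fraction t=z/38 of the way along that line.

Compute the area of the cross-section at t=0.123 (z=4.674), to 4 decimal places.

Area at t=0.123: 18.0490

Cross-section at t=0.123: each vertex is (1-t)·p0[i] + t·p1[i].
  v1: (1-0.123)·(4.57,0.26) + 0.123·(1.65,-0.17) = (4.2108,0.2071)
  v2: (1-0.123)·(0.94,3.35) + 0.123·(1.05,1.76) = (0.9535,3.1544)
  v3: (1-0.123)·(-1.19,3.22) + 0.123·(-0.12,1.4) = (-1.0584,2.9961)
  v4: (1-0.123)·(-1.78,1.07) + 0.123·(-0.62,0.43) = (-1.6373,0.9913)
  v5: (1-0.123)·(-1.21,-1.74) + 0.123·(-0.13,-1.12) = (-1.0772,-1.6637)
  v6: (1-0.123)·(3.32,-0.66) + 0.123·(1.6,-0.45) = (3.1084,-0.6342)
Shoelace sum Σ(x_i·y_{i+1} − x_{i+1}·y_i):
  i=1: 4.2108·3.1544 − 0.9535·0.2071 = +13.0853 (running +13.0853)
  i=2: 0.9535·2.9961 − -1.0584·3.1544 = +6.1955 (running +19.2808)
  i=3: -1.0584·0.9913 − -1.6373·2.9961 = +3.8565 (running +23.1373)
  i=4: -1.6373·-1.6637 − -1.0772·0.9913 = +3.7918 (running +26.9292)
  i=5: -1.0772·-0.6342 − 3.1084·-1.6637 = +5.8547 (running +32.7839)
  i=6: 3.1084·0.2071 − 4.2108·-0.6342 = +3.3142 (running +36.0981)
Area = |Σ|/2 = |36.0981|/2 = 18.0490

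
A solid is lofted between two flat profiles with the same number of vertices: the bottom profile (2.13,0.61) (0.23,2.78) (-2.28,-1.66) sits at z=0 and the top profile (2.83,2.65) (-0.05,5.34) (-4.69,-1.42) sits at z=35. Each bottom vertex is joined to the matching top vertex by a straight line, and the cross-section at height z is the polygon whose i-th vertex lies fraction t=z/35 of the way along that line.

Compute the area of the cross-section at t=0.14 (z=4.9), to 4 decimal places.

Area at t=0.14: 8.0025

Cross-section at t=0.14: each vertex is (1-t)·p0[i] + t·p1[i].
  v1: (1-0.14)·(2.13,0.61) + 0.14·(2.83,2.65) = (2.2280,0.8956)
  v2: (1-0.14)·(0.23,2.78) + 0.14·(-0.05,5.34) = (0.1908,3.1384)
  v3: (1-0.14)·(-2.28,-1.66) + 0.14·(-4.69,-1.42) = (-2.6174,-1.6264)
Shoelace sum Σ(x_i·y_{i+1} − x_{i+1}·y_i):
  i=1: 2.2280·3.1384 − 0.1908·0.8956 = +6.8215 (running +6.8215)
  i=2: 0.1908·-1.6264 − -2.6174·3.1384 = +7.9041 (running +14.7256)
  i=3: -2.6174·0.8956 − 2.2280·-1.6264 = +1.2795 (running +16.0051)
Area = |Σ|/2 = |16.0051|/2 = 8.0025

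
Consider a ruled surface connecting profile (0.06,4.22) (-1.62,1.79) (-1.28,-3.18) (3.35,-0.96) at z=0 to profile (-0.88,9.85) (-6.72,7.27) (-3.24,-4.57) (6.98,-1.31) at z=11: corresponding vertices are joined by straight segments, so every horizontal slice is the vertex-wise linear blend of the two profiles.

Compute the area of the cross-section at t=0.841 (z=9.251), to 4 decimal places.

Cross-section at t=0.841: each vertex is (1-t)·p0[i] + t·p1[i].
  v1: (1-0.841)·(0.06,4.22) + 0.841·(-0.88,9.85) = (-0.7305,8.9548)
  v2: (1-0.841)·(-1.62,1.79) + 0.841·(-6.72,7.27) = (-5.9091,6.3987)
  v3: (1-0.841)·(-1.28,-3.18) + 0.841·(-3.24,-4.57) = (-2.9284,-4.3490)
  v4: (1-0.841)·(3.35,-0.96) + 0.841·(6.98,-1.31) = (6.4028,-1.2544)
Shoelace sum Σ(x_i·y_{i+1} − x_{i+1}·y_i):
  i=1: -0.7305·6.3987 − -5.9091·8.9548 = +48.2405 (running +48.2405)
  i=2: -5.9091·-4.3490 − -2.9284·6.3987 = +44.4363 (running +92.6767)
  i=3: -2.9284·-1.2544 − 6.4028·-4.3490 = +31.5190 (running +124.1958)
  i=4: 6.4028·8.9548 − -0.7305·-1.2544 = +56.4199 (running +180.6157)
Area = |Σ|/2 = |180.6157|/2 = 90.3078

Area at t=0.841: 90.3078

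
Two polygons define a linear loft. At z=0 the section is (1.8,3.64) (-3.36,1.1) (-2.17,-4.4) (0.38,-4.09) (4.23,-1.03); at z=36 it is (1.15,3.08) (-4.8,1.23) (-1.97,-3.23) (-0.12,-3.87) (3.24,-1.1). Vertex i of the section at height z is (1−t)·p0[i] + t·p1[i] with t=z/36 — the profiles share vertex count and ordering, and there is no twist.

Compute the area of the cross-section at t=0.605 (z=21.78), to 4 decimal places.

Area at t=0.605: 34.9186

Cross-section at t=0.605: each vertex is (1-t)·p0[i] + t·p1[i].
  v1: (1-0.605)·(1.8,3.64) + 0.605·(1.15,3.08) = (1.4068,3.3012)
  v2: (1-0.605)·(-3.36,1.1) + 0.605·(-4.8,1.23) = (-4.2312,1.1786)
  v3: (1-0.605)·(-2.17,-4.4) + 0.605·(-1.97,-3.23) = (-2.0490,-3.6921)
  v4: (1-0.605)·(0.38,-4.09) + 0.605·(-0.12,-3.87) = (0.0775,-3.9569)
  v5: (1-0.605)·(4.23,-1.03) + 0.605·(3.24,-1.1) = (3.6311,-1.0724)
Shoelace sum Σ(x_i·y_{i+1} − x_{i+1}·y_i):
  i=1: 1.4068·1.1786 − -4.2312·3.3012 = +15.6261 (running +15.6261)
  i=2: -4.2312·-3.6921 − -2.0490·1.1786 = +18.0373 (running +33.6634)
  i=3: -2.0490·-3.9569 − 0.0775·-3.6921 = +8.3938 (running +42.0572)
  i=4: 0.0775·-1.0724 − 3.6311·-3.9569 = +14.2846 (running +56.3418)
  i=5: 3.6311·3.3012 − 1.4068·-1.0724 = +13.4954 (running +69.8372)
Area = |Σ|/2 = |69.8372|/2 = 34.9186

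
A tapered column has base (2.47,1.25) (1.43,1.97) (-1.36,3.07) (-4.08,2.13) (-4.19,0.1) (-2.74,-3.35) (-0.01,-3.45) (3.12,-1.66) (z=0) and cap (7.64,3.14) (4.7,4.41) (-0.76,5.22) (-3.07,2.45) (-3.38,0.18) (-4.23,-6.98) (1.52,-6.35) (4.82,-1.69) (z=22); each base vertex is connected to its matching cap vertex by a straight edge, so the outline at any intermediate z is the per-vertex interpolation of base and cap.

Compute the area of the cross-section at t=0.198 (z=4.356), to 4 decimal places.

Area at t=0.198: 44.8710

Cross-section at t=0.198: each vertex is (1-t)·p0[i] + t·p1[i].
  v1: (1-0.198)·(2.47,1.25) + 0.198·(7.64,3.14) = (3.4937,1.6242)
  v2: (1-0.198)·(1.43,1.97) + 0.198·(4.7,4.41) = (2.0775,2.4531)
  v3: (1-0.198)·(-1.36,3.07) + 0.198·(-0.76,5.22) = (-1.2412,3.4957)
  v4: (1-0.198)·(-4.08,2.13) + 0.198·(-3.07,2.45) = (-3.8800,2.1934)
  v5: (1-0.198)·(-4.19,0.1) + 0.198·(-3.38,0.18) = (-4.0296,0.1158)
  v6: (1-0.198)·(-2.74,-3.35) + 0.198·(-4.23,-6.98) = (-3.0350,-4.0687)
  v7: (1-0.198)·(-0.01,-3.45) + 0.198·(1.52,-6.35) = (0.2929,-4.0242)
  v8: (1-0.198)·(3.12,-1.66) + 0.198·(4.82,-1.69) = (3.4566,-1.6659)
Shoelace sum Σ(x_i·y_{i+1} − x_{i+1}·y_i):
  i=1: 3.4937·2.4531 − 2.0775·1.6242 = +5.1961 (running +5.1961)
  i=2: 2.0775·3.4957 − -1.2412·2.4531 = +10.3070 (running +15.5031)
  i=3: -1.2412·2.1934 − -3.8800·3.4957 = +10.8410 (running +26.3441)
  i=4: -3.8800·0.1158 − -4.0296·2.1934 = +8.3889 (running +34.7330)
  i=5: -4.0296·-4.0687 − -3.0350·0.1158 = +16.7471 (running +51.4801)
  i=6: -3.0350·-4.0242 − 0.2929·-4.0687 = +13.4054 (running +64.8855)
  i=7: 0.2929·-1.6659 − 3.4566·-4.0242 = +13.4220 (running +78.3075)
  i=8: 3.4566·1.6242 − 3.4937·-1.6659 = +11.4345 (running +89.7421)
Area = |Σ|/2 = |89.7421|/2 = 44.8710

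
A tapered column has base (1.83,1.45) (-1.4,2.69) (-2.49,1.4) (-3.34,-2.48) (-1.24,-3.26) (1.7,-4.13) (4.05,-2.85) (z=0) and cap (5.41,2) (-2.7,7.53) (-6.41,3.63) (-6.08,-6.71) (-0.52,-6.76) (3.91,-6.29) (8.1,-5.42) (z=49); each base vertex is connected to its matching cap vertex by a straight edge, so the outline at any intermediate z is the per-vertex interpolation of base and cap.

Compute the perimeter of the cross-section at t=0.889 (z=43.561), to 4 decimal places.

Perimeter at t=0.889: 44.7913

Cross-section at t=0.889: each vertex is (1-t)·p0[i] + t·p1[i].
  v1: (1-0.889)·(1.83,1.45) + 0.889·(5.41,2) = (5.0126,1.9389)
  v2: (1-0.889)·(-1.4,2.69) + 0.889·(-2.7,7.53) = (-2.5557,6.9928)
  v3: (1-0.889)·(-2.49,1.4) + 0.889·(-6.41,3.63) = (-5.9749,3.3825)
  v4: (1-0.889)·(-3.34,-2.48) + 0.889·(-6.08,-6.71) = (-5.7759,-6.2405)
  v5: (1-0.889)·(-1.24,-3.26) + 0.889·(-0.52,-6.76) = (-0.5999,-6.3715)
  v6: (1-0.889)·(1.7,-4.13) + 0.889·(3.91,-6.29) = (3.6647,-6.0502)
  v7: (1-0.889)·(4.05,-2.85) + 0.889·(8.1,-5.42) = (7.6505,-5.1347)
Perimeter = Σ |v_{i+1} − v_i|:
  edge 1→2: √(-7.5683² + 5.0538²) = 9.1006 (running 9.1006)
  edge 2→3: √(-3.4192² + -3.6103²) = 4.9724 (running 14.0730)
  edge 3→4: √(0.1990² + -9.6229²) = 9.6250 (running 23.6980)
  edge 4→5: √(5.1759² + -0.1310²) = 5.1776 (running 28.8756)
  edge 5→6: √(4.2646² + 0.3213²) = 4.2767 (running 33.1523)
  edge 6→7: √(3.9858² + 0.9155²) = 4.0896 (running 37.2418)
  edge 7→1: √(-2.6378² + 7.0737²) = 7.5495 (running 44.7913)
Perimeter = 44.7913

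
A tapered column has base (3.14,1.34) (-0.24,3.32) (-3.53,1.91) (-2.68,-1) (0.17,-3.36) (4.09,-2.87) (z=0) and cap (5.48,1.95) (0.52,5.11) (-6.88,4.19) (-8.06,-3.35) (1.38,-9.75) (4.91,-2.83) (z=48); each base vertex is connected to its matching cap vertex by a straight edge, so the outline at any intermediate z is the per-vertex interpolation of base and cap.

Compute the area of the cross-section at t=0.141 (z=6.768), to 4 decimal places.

Cross-section at t=0.141: each vertex is (1-t)·p0[i] + t·p1[i].
  v1: (1-0.141)·(3.14,1.34) + 0.141·(5.48,1.95) = (3.4699,1.4260)
  v2: (1-0.141)·(-0.24,3.32) + 0.141·(0.52,5.11) = (-0.1328,3.5724)
  v3: (1-0.141)·(-3.53,1.91) + 0.141·(-6.88,4.19) = (-4.0023,2.2315)
  v4: (1-0.141)·(-2.68,-1) + 0.141·(-8.06,-3.35) = (-3.4386,-1.3314)
  v5: (1-0.141)·(0.17,-3.36) + 0.141·(1.38,-9.75) = (0.3406,-4.2610)
  v6: (1-0.141)·(4.09,-2.87) + 0.141·(4.91,-2.83) = (4.2056,-2.8644)
Shoelace sum Σ(x_i·y_{i+1} − x_{i+1}·y_i):
  i=1: 3.4699·3.5724 − -0.1328·1.4260 = +12.5854 (running +12.5854)
  i=2: -0.1328·2.2315 − -4.0023·3.5724 = +14.0015 (running +26.5869)
  i=3: -4.0023·-1.3314 − -3.4386·2.2315 = +13.0017 (running +39.5886)
  i=4: -3.4386·-4.2610 − 0.3406·-1.3314 = +15.1052 (running +54.6938)
  i=5: 0.3406·-2.8644 − 4.2056·-4.2610 = +16.9445 (running +71.6383)
  i=6: 4.2056·1.4260 − 3.4699·-2.8644 = +15.9364 (running +87.5747)
Area = |Σ|/2 = |87.5747|/2 = 43.7874

Area at t=0.141: 43.7874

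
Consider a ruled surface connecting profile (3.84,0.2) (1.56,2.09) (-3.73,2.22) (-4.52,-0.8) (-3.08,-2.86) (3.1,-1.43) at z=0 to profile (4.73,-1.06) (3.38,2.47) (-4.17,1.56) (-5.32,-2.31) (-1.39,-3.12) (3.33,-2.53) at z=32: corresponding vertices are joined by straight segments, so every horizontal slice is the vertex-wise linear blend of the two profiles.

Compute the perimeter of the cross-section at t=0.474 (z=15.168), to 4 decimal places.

Perimeter at t=0.474: 23.6312

Cross-section at t=0.474: each vertex is (1-t)·p0[i] + t·p1[i].
  v1: (1-0.474)·(3.84,0.2) + 0.474·(4.73,-1.06) = (4.2619,-0.3972)
  v2: (1-0.474)·(1.56,2.09) + 0.474·(3.38,2.47) = (2.4227,2.2701)
  v3: (1-0.474)·(-3.73,2.22) + 0.474·(-4.17,1.56) = (-3.9386,1.9072)
  v4: (1-0.474)·(-4.52,-0.8) + 0.474·(-5.32,-2.31) = (-4.8992,-1.5157)
  v5: (1-0.474)·(-3.08,-2.86) + 0.474·(-1.39,-3.12) = (-2.2789,-2.9832)
  v6: (1-0.474)·(3.1,-1.43) + 0.474·(3.33,-2.53) = (3.2090,-1.9514)
Perimeter = Σ |v_{i+1} − v_i|:
  edge 1→2: √(-1.8392² + 2.6674²) = 3.2400 (running 3.2400)
  edge 2→3: √(-6.3612² + -0.3630²) = 6.3716 (running 9.6116)
  edge 3→4: √(-0.9606² + -3.4229²) = 3.5551 (running 13.1667)
  edge 4→5: √(2.6203² + -1.4675²) = 3.0032 (running 16.1699)
  edge 5→6: √(5.4880² + 1.0318²) = 5.5841 (running 21.7540)
  edge 6→1: √(1.0528² + 1.5542²) = 1.8772 (running 23.6312)
Perimeter = 23.6312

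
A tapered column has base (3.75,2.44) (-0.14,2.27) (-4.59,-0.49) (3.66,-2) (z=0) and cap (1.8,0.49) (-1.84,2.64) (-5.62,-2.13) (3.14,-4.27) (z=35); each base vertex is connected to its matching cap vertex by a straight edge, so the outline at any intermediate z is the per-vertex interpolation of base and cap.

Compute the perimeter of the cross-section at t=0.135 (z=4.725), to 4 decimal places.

Perimeter at t=0.135: 22.1236

Cross-section at t=0.135: each vertex is (1-t)·p0[i] + t·p1[i].
  v1: (1-0.135)·(3.75,2.44) + 0.135·(1.8,0.49) = (3.4867,2.1767)
  v2: (1-0.135)·(-0.14,2.27) + 0.135·(-1.84,2.64) = (-0.3695,2.3199)
  v3: (1-0.135)·(-4.59,-0.49) + 0.135·(-5.62,-2.13) = (-4.7290,-0.7114)
  v4: (1-0.135)·(3.66,-2) + 0.135·(3.14,-4.27) = (3.5898,-2.3064)
Perimeter = Σ |v_{i+1} − v_i|:
  edge 1→2: √(-3.8562² + 0.1432²) = 3.8589 (running 3.8589)
  edge 2→3: √(-4.3595² + -3.0313²) = 5.3099 (running 9.1688)
  edge 3→4: √(8.3189² + -1.5950²) = 8.4704 (running 17.6392)
  edge 4→1: √(-0.1031² + 4.4832²) = 4.4844 (running 22.1236)
Perimeter = 22.1236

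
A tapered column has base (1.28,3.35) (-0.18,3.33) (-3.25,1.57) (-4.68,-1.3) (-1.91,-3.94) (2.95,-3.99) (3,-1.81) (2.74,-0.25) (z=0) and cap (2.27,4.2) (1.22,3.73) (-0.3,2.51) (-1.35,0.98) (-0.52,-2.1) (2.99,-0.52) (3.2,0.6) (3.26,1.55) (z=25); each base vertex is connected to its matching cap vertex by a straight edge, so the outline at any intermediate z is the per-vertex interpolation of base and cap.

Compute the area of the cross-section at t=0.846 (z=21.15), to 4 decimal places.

Cross-section at t=0.846: each vertex is (1-t)·p0[i] + t·p1[i].
  v1: (1-0.846)·(1.28,3.35) + 0.846·(2.27,4.2) = (2.1175,4.0691)
  v2: (1-0.846)·(-0.18,3.33) + 0.846·(1.22,3.73) = (1.0044,3.6684)
  v3: (1-0.846)·(-3.25,1.57) + 0.846·(-0.3,2.51) = (-0.7543,2.3652)
  v4: (1-0.846)·(-4.68,-1.3) + 0.846·(-1.35,0.98) = (-1.8628,0.6289)
  v5: (1-0.846)·(-1.91,-3.94) + 0.846·(-0.52,-2.1) = (-0.7341,-2.3834)
  v6: (1-0.846)·(2.95,-3.99) + 0.846·(2.99,-0.52) = (2.9838,-1.0544)
  v7: (1-0.846)·(3,-1.81) + 0.846·(3.2,0.6) = (3.1692,0.2289)
  v8: (1-0.846)·(2.74,-0.25) + 0.846·(3.26,1.55) = (3.1799,1.2728)
Shoelace sum Σ(x_i·y_{i+1} − x_{i+1}·y_i):
  i=1: 2.1175·3.6684 − 1.0044·4.0691 = +3.6810 (running +3.6810)
  i=2: 1.0044·2.3652 − -0.7543·3.6684 = +5.1427 (running +8.8237)
  i=3: -0.7543·0.6289 − -1.8628·2.3652 = +3.9317 (running +12.7554)
  i=4: -1.8628·-2.3834 − -0.7341·0.6289 = +4.9014 (running +17.6568)
  i=5: -0.7341·-1.0544 − 2.9838·-2.3834 = +7.8855 (running +25.5423)
  i=6: 2.9838·0.2289 − 3.1692·-1.0544 = +4.0244 (running +29.5667)
  i=7: 3.1692·1.2728 − 3.1799·0.2289 = +3.3060 (running +32.8727)
  i=8: 3.1799·4.0691 − 2.1175·1.2728 = +10.2442 (running +43.1169)
Area = |Σ|/2 = |43.1169|/2 = 21.5585

Area at t=0.846: 21.5585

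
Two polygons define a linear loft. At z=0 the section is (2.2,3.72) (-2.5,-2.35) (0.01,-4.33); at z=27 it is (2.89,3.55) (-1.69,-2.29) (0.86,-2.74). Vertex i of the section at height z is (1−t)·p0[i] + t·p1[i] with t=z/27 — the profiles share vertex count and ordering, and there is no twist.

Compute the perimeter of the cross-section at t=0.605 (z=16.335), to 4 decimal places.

Perimeter at t=0.605: 17.5594

Cross-section at t=0.605: each vertex is (1-t)·p0[i] + t·p1[i].
  v1: (1-0.605)·(2.2,3.72) + 0.605·(2.89,3.55) = (2.6175,3.6171)
  v2: (1-0.605)·(-2.5,-2.35) + 0.605·(-1.69,-2.29) = (-2.0099,-2.3137)
  v3: (1-0.605)·(0.01,-4.33) + 0.605·(0.86,-2.74) = (0.5242,-3.3681)
Perimeter = Σ |v_{i+1} − v_i|:
  edge 1→2: √(-4.6274² + -5.9308²) = 7.5225 (running 7.5225)
  edge 2→3: √(2.5342² + -1.0543²) = 2.7448 (running 10.2673)
  edge 3→1: √(2.0932² + 6.9852²) = 7.2921 (running 17.5594)
Perimeter = 17.5594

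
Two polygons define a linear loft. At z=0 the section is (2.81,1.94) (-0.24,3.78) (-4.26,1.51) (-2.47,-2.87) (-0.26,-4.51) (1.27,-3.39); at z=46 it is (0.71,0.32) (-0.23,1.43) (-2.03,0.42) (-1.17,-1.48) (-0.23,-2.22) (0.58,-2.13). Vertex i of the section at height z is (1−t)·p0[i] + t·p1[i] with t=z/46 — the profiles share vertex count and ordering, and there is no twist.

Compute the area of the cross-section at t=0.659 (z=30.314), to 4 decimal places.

Cross-section at t=0.659: each vertex is (1-t)·p0[i] + t·p1[i].
  v1: (1-0.659)·(2.81,1.94) + 0.659·(0.71,0.32) = (1.4261,0.8724)
  v2: (1-0.659)·(-0.24,3.78) + 0.659·(-0.23,1.43) = (-0.2334,2.2313)
  v3: (1-0.659)·(-4.26,1.51) + 0.659·(-2.03,0.42) = (-2.7904,0.7917)
  v4: (1-0.659)·(-2.47,-2.87) + 0.659·(-1.17,-1.48) = (-1.6133,-1.9540)
  v5: (1-0.659)·(-0.26,-4.51) + 0.659·(-0.23,-2.22) = (-0.2402,-3.0009)
  v6: (1-0.659)·(1.27,-3.39) + 0.659·(0.58,-2.13) = (0.8153,-2.5597)
Shoelace sum Σ(x_i·y_{i+1} − x_{i+1}·y_i):
  i=1: 1.4261·2.2313 − -0.2334·0.8724 = +3.3858 (running +3.3858)
  i=2: -0.2334·0.7917 − -2.7904·2.2313 = +6.0416 (running +9.4274)
  i=3: -2.7904·-1.9540 − -1.6133·0.7917 = +6.7297 (running +16.1571)
  i=4: -1.6133·-3.0009 − -0.2402·-1.9540 = +4.3719 (running +20.5290)
  i=5: -0.2402·-2.5597 − 0.8153·-3.0009 = +3.0615 (running +23.5905)
  i=6: 0.8153·0.8724 − 1.4261·-2.5597 = +4.3616 (running +27.9521)
Area = |Σ|/2 = |27.9521|/2 = 13.9761

Area at t=0.659: 13.9761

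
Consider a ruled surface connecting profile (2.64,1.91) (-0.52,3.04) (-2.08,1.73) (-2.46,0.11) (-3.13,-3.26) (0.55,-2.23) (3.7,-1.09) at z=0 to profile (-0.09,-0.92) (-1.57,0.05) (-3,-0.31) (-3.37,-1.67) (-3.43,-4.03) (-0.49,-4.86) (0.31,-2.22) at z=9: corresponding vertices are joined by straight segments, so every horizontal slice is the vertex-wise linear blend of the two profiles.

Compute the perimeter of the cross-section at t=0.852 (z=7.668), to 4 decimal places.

Cross-section at t=0.852: each vertex is (1-t)·p0[i] + t·p1[i].
  v1: (1-0.852)·(2.64,1.91) + 0.852·(-0.09,-0.92) = (0.3140,-0.5012)
  v2: (1-0.852)·(-0.52,3.04) + 0.852·(-1.57,0.05) = (-1.4146,0.4925)
  v3: (1-0.852)·(-2.08,1.73) + 0.852·(-3,-0.31) = (-2.8638,-0.0081)
  v4: (1-0.852)·(-2.46,0.11) + 0.852·(-3.37,-1.67) = (-3.2353,-1.4066)
  v5: (1-0.852)·(-3.13,-3.26) + 0.852·(-3.43,-4.03) = (-3.3856,-3.9160)
  v6: (1-0.852)·(0.55,-2.23) + 0.852·(-0.49,-4.86) = (-0.3361,-4.4708)
  v7: (1-0.852)·(3.7,-1.09) + 0.852·(0.31,-2.22) = (0.8117,-2.0528)
Perimeter = Σ |v_{i+1} − v_i|:
  edge 1→2: √(-1.7286² + 0.9937²) = 1.9939 (running 1.9939)
  edge 2→3: √(-1.4492² + -0.5006²) = 1.5333 (running 3.5272)
  edge 3→4: √(-0.3715² + -1.3985²) = 1.4470 (running 4.9741)
  edge 4→5: √(-0.1503² + -2.5095²) = 2.5140 (running 7.4881)
  edge 5→6: √(3.0495² + -0.5547²) = 3.0996 (running 10.5877)
  edge 6→7: √(1.1478² + 2.4180²) = 2.6766 (running 13.2643)
  edge 7→1: √(-0.4977² + 1.5516²) = 1.6295 (running 14.8937)
Perimeter = 14.8937

Perimeter at t=0.852: 14.8937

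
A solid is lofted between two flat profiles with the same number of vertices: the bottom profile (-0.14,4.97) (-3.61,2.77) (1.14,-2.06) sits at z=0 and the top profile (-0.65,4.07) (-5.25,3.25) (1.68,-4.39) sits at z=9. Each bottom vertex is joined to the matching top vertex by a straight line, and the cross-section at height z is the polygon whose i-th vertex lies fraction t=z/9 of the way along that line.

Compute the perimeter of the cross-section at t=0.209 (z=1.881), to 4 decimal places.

Perimeter at t=0.209: 19.1638

Cross-section at t=0.209: each vertex is (1-t)·p0[i] + t·p1[i].
  v1: (1-0.209)·(-0.14,4.97) + 0.209·(-0.65,4.07) = (-0.2466,4.7819)
  v2: (1-0.209)·(-3.61,2.77) + 0.209·(-5.25,3.25) = (-3.9528,2.8703)
  v3: (1-0.209)·(1.14,-2.06) + 0.209·(1.68,-4.39) = (1.2529,-2.5470)
Perimeter = Σ |v_{i+1} − v_i|:
  edge 1→2: √(-3.7062² + -1.9116²) = 4.1701 (running 4.1701)
  edge 2→3: √(5.2056² + -5.4173²) = 7.5130 (running 11.6831)
  edge 3→1: √(-1.4995² + 7.3289²) = 7.4807 (running 19.1638)
Perimeter = 19.1638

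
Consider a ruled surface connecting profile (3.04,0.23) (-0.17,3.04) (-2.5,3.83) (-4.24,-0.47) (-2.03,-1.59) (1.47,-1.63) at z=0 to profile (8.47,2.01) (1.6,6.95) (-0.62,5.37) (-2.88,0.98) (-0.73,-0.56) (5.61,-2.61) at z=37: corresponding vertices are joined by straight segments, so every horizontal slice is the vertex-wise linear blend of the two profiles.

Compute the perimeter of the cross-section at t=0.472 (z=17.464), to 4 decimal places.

Perimeter at t=0.472: 24.6464

Cross-section at t=0.472: each vertex is (1-t)·p0[i] + t·p1[i].
  v1: (1-0.472)·(3.04,0.23) + 0.472·(8.47,2.01) = (5.6030,1.0702)
  v2: (1-0.472)·(-0.17,3.04) + 0.472·(1.6,6.95) = (0.6654,4.8855)
  v3: (1-0.472)·(-2.5,3.83) + 0.472·(-0.62,5.37) = (-1.6126,4.5569)
  v4: (1-0.472)·(-4.24,-0.47) + 0.472·(-2.88,0.98) = (-3.5981,0.2144)
  v5: (1-0.472)·(-2.03,-1.59) + 0.472·(-0.73,-0.56) = (-1.4164,-1.1038)
  v6: (1-0.472)·(1.47,-1.63) + 0.472·(5.61,-2.61) = (3.4241,-2.0926)
Perimeter = Σ |v_{i+1} − v_i|:
  edge 1→2: √(-4.9375² + 3.8154²) = 6.2399 (running 6.2399)
  edge 2→3: √(-2.2781² + -0.3286²) = 2.3017 (running 8.5415)
  edge 3→4: √(-1.9854² + -4.3425²) = 4.7748 (running 13.3164)
  edge 4→5: √(2.1817² + -1.3182²) = 2.5490 (running 15.8654)
  edge 5→6: √(4.8405² + -0.9887²) = 4.9404 (running 20.8058)
  edge 6→1: √(2.1789² + 3.1627²) = 3.8406 (running 24.6464)
Perimeter = 24.6464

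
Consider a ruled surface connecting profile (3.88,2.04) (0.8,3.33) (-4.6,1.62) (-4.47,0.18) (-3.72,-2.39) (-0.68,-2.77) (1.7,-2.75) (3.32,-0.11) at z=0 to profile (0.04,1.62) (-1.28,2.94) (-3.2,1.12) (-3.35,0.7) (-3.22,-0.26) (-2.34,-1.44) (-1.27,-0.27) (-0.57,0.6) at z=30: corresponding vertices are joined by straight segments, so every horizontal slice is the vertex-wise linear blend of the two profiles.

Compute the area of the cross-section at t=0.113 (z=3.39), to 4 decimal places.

Cross-section at t=0.113: each vertex is (1-t)·p0[i] + t·p1[i].
  v1: (1-0.113)·(3.88,2.04) + 0.113·(0.04,1.62) = (3.4461,1.9925)
  v2: (1-0.113)·(0.8,3.33) + 0.113·(-1.28,2.94) = (0.5650,3.2859)
  v3: (1-0.113)·(-4.6,1.62) + 0.113·(-3.2,1.12) = (-4.4418,1.5635)
  v4: (1-0.113)·(-4.47,0.18) + 0.113·(-3.35,0.7) = (-4.3434,0.2388)
  v5: (1-0.113)·(-3.72,-2.39) + 0.113·(-3.22,-0.26) = (-3.6635,-2.1493)
  v6: (1-0.113)·(-0.68,-2.77) + 0.113·(-2.34,-1.44) = (-0.8676,-2.6197)
  v7: (1-0.113)·(1.7,-2.75) + 0.113·(-1.27,-0.27) = (1.3644,-2.4698)
  v8: (1-0.113)·(3.32,-0.11) + 0.113·(-0.57,0.6) = (2.8804,-0.0298)
Shoelace sum Σ(x_i·y_{i+1} − x_{i+1}·y_i):
  i=1: 3.4461·3.2859 − 0.5650·1.9925 = +10.1979 (running +10.1979)
  i=2: 0.5650·1.5635 − -4.4418·3.2859 = +15.4788 (running +25.6766)
  i=3: -4.4418·0.2388 − -4.3434·1.5635 = +5.7304 (running +31.4071)
  i=4: -4.3434·-2.1493 − -3.6635·0.2388 = +10.2101 (running +41.6172)
  i=5: -3.6635·-2.6197 − -0.8676·-2.1493 = +7.7326 (running +49.3498)
  i=6: -0.8676·-2.4698 − 1.3644·-2.6197 = +5.7170 (running +55.0668)
  i=7: 1.3644·-0.0298 − 2.8804·-2.4698 = +7.0734 (running +62.1402)
  i=8: 2.8804·1.9925 − 3.4461·-0.0298 = +5.8420 (running +67.9821)
Area = |Σ|/2 = |67.9821|/2 = 33.9911

Area at t=0.113: 33.9911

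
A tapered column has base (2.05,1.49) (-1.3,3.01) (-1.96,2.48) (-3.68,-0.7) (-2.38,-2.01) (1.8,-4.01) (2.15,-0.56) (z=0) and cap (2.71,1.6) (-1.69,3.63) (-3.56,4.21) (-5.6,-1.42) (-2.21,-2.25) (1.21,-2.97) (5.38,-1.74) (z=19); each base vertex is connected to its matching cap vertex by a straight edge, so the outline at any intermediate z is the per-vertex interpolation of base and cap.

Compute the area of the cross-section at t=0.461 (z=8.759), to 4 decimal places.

Area at t=0.461: 34.9324

Cross-section at t=0.461: each vertex is (1-t)·p0[i] + t·p1[i].
  v1: (1-0.461)·(2.05,1.49) + 0.461·(2.71,1.6) = (2.3543,1.5407)
  v2: (1-0.461)·(-1.3,3.01) + 0.461·(-1.69,3.63) = (-1.4798,3.2958)
  v3: (1-0.461)·(-1.96,2.48) + 0.461·(-3.56,4.21) = (-2.6976,3.2775)
  v4: (1-0.461)·(-3.68,-0.7) + 0.461·(-5.6,-1.42) = (-4.5651,-1.0319)
  v5: (1-0.461)·(-2.38,-2.01) + 0.461·(-2.21,-2.25) = (-2.3016,-2.1206)
  v6: (1-0.461)·(1.8,-4.01) + 0.461·(1.21,-2.97) = (1.5280,-3.5306)
  v7: (1-0.461)·(2.15,-0.56) + 0.461·(5.38,-1.74) = (3.6390,-1.1040)
Shoelace sum Σ(x_i·y_{i+1} − x_{i+1}·y_i):
  i=1: 2.3543·3.2958 − -1.4798·1.5407 = +10.0391 (running +10.0391)
  i=2: -1.4798·3.2775 − -2.6976·3.2958 = +4.0407 (running +14.0799)
  i=3: -2.6976·-1.0319 − -4.5651·3.2775 = +17.7460 (running +31.8259)
  i=4: -4.5651·-2.1206 − -2.3016·-1.0319 = +7.3059 (running +39.1318)
  i=5: -2.3016·-3.5306 − 1.5280·-2.1206 = +11.3664 (running +50.4982)
  i=6: 1.5280·-1.1040 − 3.6390·-3.5306 = +11.1609 (running +61.6591)
  i=7: 3.6390·1.5407 − 2.3543·-1.1040 = +8.2057 (running +69.8649)
Area = |Σ|/2 = |69.8649|/2 = 34.9324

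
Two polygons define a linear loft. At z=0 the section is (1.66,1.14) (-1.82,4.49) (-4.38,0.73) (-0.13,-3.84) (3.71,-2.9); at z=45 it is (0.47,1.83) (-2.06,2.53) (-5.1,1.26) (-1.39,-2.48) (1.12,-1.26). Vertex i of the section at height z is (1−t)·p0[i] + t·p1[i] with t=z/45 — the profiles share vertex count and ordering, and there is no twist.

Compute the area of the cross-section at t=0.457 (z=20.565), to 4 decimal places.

Area at t=0.457: 26.7189

Cross-section at t=0.457: each vertex is (1-t)·p0[i] + t·p1[i].
  v1: (1-0.457)·(1.66,1.14) + 0.457·(0.47,1.83) = (1.1162,1.4553)
  v2: (1-0.457)·(-1.82,4.49) + 0.457·(-2.06,2.53) = (-1.9297,3.5943)
  v3: (1-0.457)·(-4.38,0.73) + 0.457·(-5.1,1.26) = (-4.7090,0.9722)
  v4: (1-0.457)·(-0.13,-3.84) + 0.457·(-1.39,-2.48) = (-0.7058,-3.2185)
  v5: (1-0.457)·(3.71,-2.9) + 0.457·(1.12,-1.26) = (2.5264,-2.1505)
Shoelace sum Σ(x_i·y_{i+1} − x_{i+1}·y_i):
  i=1: 1.1162·3.5943 − -1.9297·1.4553 = +6.8201 (running +6.8201)
  i=2: -1.9297·0.9722 − -4.7090·3.5943 = +15.0496 (running +21.8697)
  i=3: -4.7090·-3.2185 − -0.7058·0.9722 = +15.8422 (running +37.7119)
  i=4: -0.7058·-2.1505 − 2.5264·-3.2185 = +9.6490 (running +47.3608)
  i=5: 2.5264·1.4553 − 1.1162·-2.1505 = +6.0770 (running +53.4379)
Area = |Σ|/2 = |53.4379|/2 = 26.7189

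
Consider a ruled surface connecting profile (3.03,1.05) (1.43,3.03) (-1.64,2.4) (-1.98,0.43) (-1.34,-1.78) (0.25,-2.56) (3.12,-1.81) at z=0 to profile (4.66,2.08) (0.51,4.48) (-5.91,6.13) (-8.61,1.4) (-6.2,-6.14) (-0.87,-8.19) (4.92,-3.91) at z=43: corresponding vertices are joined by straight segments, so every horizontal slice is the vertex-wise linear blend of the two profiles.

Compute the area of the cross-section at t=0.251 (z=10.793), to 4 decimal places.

Cross-section at t=0.251: each vertex is (1-t)·p0[i] + t·p1[i].
  v1: (1-0.251)·(3.03,1.05) + 0.251·(4.66,2.08) = (3.4391,1.3085)
  v2: (1-0.251)·(1.43,3.03) + 0.251·(0.51,4.48) = (1.1991,3.3939)
  v3: (1-0.251)·(-1.64,2.4) + 0.251·(-5.91,6.13) = (-2.7118,3.3362)
  v4: (1-0.251)·(-1.98,0.43) + 0.251·(-8.61,1.4) = (-3.6441,0.6735)
  v5: (1-0.251)·(-1.34,-1.78) + 0.251·(-6.2,-6.14) = (-2.5599,-2.8744)
  v6: (1-0.251)·(0.25,-2.56) + 0.251·(-0.87,-8.19) = (-0.0311,-3.9731)
  v7: (1-0.251)·(3.12,-1.81) + 0.251·(4.92,-3.91) = (3.5718,-2.3371)
Shoelace sum Σ(x_i·y_{i+1} − x_{i+1}·y_i):
  i=1: 3.4391·3.3939 − 1.1991·1.3085 = +10.1032 (running +10.1032)
  i=2: 1.1991·3.3362 − -2.7118·3.3939 = +13.2040 (running +23.3072)
  i=3: -2.7118·0.6735 − -3.6441·3.3362 = +10.3314 (running +33.6386)
  i=4: -3.6441·-2.8744 − -2.5599·0.6735 = +12.1985 (running +45.8371)
  i=5: -2.5599·-3.9731 − -0.0311·-2.8744 = +10.0812 (running +55.9183)
  i=6: -0.0311·-2.3371 − 3.5718·-3.9731 = +14.2640 (running +70.1823)
  i=7: 3.5718·1.3085 − 3.4391·-2.3371 = +12.7114 (running +82.8937)
Area = |Σ|/2 = |82.8937|/2 = 41.4468

Area at t=0.251: 41.4468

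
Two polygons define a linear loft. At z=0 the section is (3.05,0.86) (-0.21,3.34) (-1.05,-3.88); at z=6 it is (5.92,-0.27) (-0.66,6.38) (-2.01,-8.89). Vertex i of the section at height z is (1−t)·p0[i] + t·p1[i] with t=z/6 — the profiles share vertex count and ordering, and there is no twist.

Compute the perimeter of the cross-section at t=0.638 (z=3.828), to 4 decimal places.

Perimeter at t=0.638: 29.5911

Cross-section at t=0.638: each vertex is (1-t)·p0[i] + t·p1[i].
  v1: (1-0.638)·(3.05,0.86) + 0.638·(5.92,-0.27) = (4.8811,0.1391)
  v2: (1-0.638)·(-0.21,3.34) + 0.638·(-0.66,6.38) = (-0.4971,5.2795)
  v3: (1-0.638)·(-1.05,-3.88) + 0.638·(-2.01,-8.89) = (-1.6625,-7.0764)
Perimeter = Σ |v_{i+1} − v_i|:
  edge 1→2: √(-5.3782² + 5.1405²) = 7.4397 (running 7.4397)
  edge 2→3: √(-1.1654² + -12.3559²) = 12.4107 (running 19.8504)
  edge 3→1: √(6.5435² + 7.2154²) = 9.7407 (running 29.5911)
Perimeter = 29.5911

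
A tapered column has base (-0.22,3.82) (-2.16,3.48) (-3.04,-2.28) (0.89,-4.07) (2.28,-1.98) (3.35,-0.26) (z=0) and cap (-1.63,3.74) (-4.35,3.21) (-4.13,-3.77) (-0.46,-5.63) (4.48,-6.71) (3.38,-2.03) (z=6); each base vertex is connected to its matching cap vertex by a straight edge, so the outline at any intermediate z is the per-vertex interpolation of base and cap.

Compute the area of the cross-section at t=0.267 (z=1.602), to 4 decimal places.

Cross-section at t=0.267: each vertex is (1-t)·p0[i] + t·p1[i].
  v1: (1-0.267)·(-0.22,3.82) + 0.267·(-1.63,3.74) = (-0.5965,3.7986)
  v2: (1-0.267)·(-2.16,3.48) + 0.267·(-4.35,3.21) = (-2.7447,3.4079)
  v3: (1-0.267)·(-3.04,-2.28) + 0.267·(-4.13,-3.77) = (-3.3310,-2.6778)
  v4: (1-0.267)·(0.89,-4.07) + 0.267·(-0.46,-5.63) = (0.5295,-4.4865)
  v5: (1-0.267)·(2.28,-1.98) + 0.267·(4.48,-6.71) = (2.8674,-3.2429)
  v6: (1-0.267)·(3.35,-0.26) + 0.267·(3.38,-2.03) = (3.3580,-0.7326)
Shoelace sum Σ(x_i·y_{i+1} − x_{i+1}·y_i):
  i=1: -0.5965·3.4079 − -2.7447·3.7986 = +8.3935 (running +8.3935)
  i=2: -2.7447·-2.6778 − -3.3310·3.4079 = +18.7018 (running +27.0953)
  i=3: -3.3310·-4.4865 − 0.5295·-2.6778 = +16.3628 (running +43.4581)
  i=4: 0.5295·-3.2429 − 2.8674·-4.4865 = +11.1474 (running +54.6054)
  i=5: 2.8674·-0.7326 − 3.3580·-3.2429 = +8.7891 (running +63.3945)
  i=6: 3.3580·3.7986 − -0.5965·-0.7326 = +12.3189 (running +75.7134)
Area = |Σ|/2 = |75.7134|/2 = 37.8567

Area at t=0.267: 37.8567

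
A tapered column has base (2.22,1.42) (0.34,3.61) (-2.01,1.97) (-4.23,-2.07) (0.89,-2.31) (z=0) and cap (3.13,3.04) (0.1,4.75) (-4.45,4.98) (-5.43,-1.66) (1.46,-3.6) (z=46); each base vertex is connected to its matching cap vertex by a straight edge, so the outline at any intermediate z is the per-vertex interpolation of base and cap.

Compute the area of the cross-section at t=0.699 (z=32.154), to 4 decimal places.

Cross-section at t=0.699: each vertex is (1-t)·p0[i] + t·p1[i].
  v1: (1-0.699)·(2.22,1.42) + 0.699·(3.13,3.04) = (2.8561,2.5524)
  v2: (1-0.699)·(0.34,3.61) + 0.699·(0.1,4.75) = (0.1722,4.4069)
  v3: (1-0.699)·(-2.01,1.97) + 0.699·(-4.45,4.98) = (-3.7156,4.0740)
  v4: (1-0.699)·(-4.23,-2.07) + 0.699·(-5.43,-1.66) = (-5.0688,-1.7834)
  v5: (1-0.699)·(0.89,-2.31) + 0.699·(1.46,-3.6) = (1.2884,-3.2117)
Shoelace sum Σ(x_i·y_{i+1} − x_{i+1}·y_i):
  i=1: 2.8561·4.4069 − 0.1722·2.5524 = +12.1468 (running +12.1468)
  i=2: 0.1722·4.0740 − -3.7156·4.4069 = +17.0757 (running +29.2224)
  i=3: -3.7156·-1.7834 − -5.0688·4.0740 = +27.2766 (running +56.4990)
  i=4: -5.0688·-3.2117 − 1.2884·-1.7834 = +18.5773 (running +75.0763)
  i=5: 1.2884·2.5524 − 2.8561·-3.2117 = +12.4615 (running +87.5378)
Area = |Σ|/2 = |87.5378|/2 = 43.7689

Area at t=0.699: 43.7689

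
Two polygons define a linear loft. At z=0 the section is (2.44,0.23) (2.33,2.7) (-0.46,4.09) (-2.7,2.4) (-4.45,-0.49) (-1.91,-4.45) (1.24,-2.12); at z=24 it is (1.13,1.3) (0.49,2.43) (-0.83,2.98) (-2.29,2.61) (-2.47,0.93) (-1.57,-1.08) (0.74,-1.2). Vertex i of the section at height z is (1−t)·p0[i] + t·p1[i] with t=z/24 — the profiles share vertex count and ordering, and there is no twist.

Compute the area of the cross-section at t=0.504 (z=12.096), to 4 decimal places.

Area at t=0.504: 22.2807

Cross-section at t=0.504: each vertex is (1-t)·p0[i] + t·p1[i].
  v1: (1-0.504)·(2.44,0.23) + 0.504·(1.13,1.3) = (1.7798,0.7693)
  v2: (1-0.504)·(2.33,2.7) + 0.504·(0.49,2.43) = (1.4026,2.5639)
  v3: (1-0.504)·(-0.46,4.09) + 0.504·(-0.83,2.98) = (-0.6465,3.5306)
  v4: (1-0.504)·(-2.7,2.4) + 0.504·(-2.29,2.61) = (-2.4934,2.5058)
  v5: (1-0.504)·(-4.45,-0.49) + 0.504·(-2.47,0.93) = (-3.4521,0.2257)
  v6: (1-0.504)·(-1.91,-4.45) + 0.504·(-1.57,-1.08) = (-1.7386,-2.7515)
  v7: (1-0.504)·(1.24,-2.12) + 0.504·(0.74,-1.2) = (0.9880,-1.6563)
Shoelace sum Σ(x_i·y_{i+1} − x_{i+1}·y_i):
  i=1: 1.7798·2.5639 − 1.4026·0.7693 = +3.4841 (running +3.4841)
  i=2: 1.4026·3.5306 − -0.6465·2.5639 = +6.6096 (running +10.0938)
  i=3: -0.6465·2.5058 − -2.4934·3.5306 = +7.1830 (running +17.2767)
  i=4: -2.4934·0.2257 − -3.4521·2.5058 = +8.0877 (running +25.3644)
  i=5: -3.4521·-2.7515 − -1.7386·0.2257 = +9.8908 (running +35.2553)
  i=6: -1.7386·-1.6563 − 0.9880·-2.7515 = +5.5982 (running +40.8535)
  i=7: 0.9880·0.7693 − 1.7798·-1.6563 = +3.7079 (running +44.5614)
Area = |Σ|/2 = |44.5614|/2 = 22.2807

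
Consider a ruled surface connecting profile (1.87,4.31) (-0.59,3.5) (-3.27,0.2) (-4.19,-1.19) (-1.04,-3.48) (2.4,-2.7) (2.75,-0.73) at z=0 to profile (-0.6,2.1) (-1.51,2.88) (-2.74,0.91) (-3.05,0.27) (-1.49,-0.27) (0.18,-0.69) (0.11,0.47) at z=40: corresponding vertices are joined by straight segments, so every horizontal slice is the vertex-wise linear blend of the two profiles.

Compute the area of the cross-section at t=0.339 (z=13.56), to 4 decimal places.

Area at t=0.339: 22.4847

Cross-section at t=0.339: each vertex is (1-t)·p0[i] + t·p1[i].
  v1: (1-0.339)·(1.87,4.31) + 0.339·(-0.6,2.1) = (1.0327,3.5608)
  v2: (1-0.339)·(-0.59,3.5) + 0.339·(-1.51,2.88) = (-0.9019,3.2898)
  v3: (1-0.339)·(-3.27,0.2) + 0.339·(-2.74,0.91) = (-3.0903,0.4407)
  v4: (1-0.339)·(-4.19,-1.19) + 0.339·(-3.05,0.27) = (-3.8035,-0.6951)
  v5: (1-0.339)·(-1.04,-3.48) + 0.339·(-1.49,-0.27) = (-1.1926,-2.3918)
  v6: (1-0.339)·(2.4,-2.7) + 0.339·(0.18,-0.69) = (1.6474,-2.0186)
  v7: (1-0.339)·(2.75,-0.73) + 0.339·(0.11,0.47) = (1.8550,-0.3232)
Shoelace sum Σ(x_i·y_{i+1} − x_{i+1}·y_i):
  i=1: 1.0327·3.2898 − -0.9019·3.5608 = +6.6087 (running +6.6087)
  i=2: -0.9019·0.4407 − -3.0903·3.2898 = +9.7692 (running +16.3779)
  i=3: -3.0903·-0.6951 − -3.8035·0.4407 = +3.8241 (running +20.2020)
  i=4: -3.8035·-2.3918 − -1.1926·-0.6951 = +8.2685 (running +28.4705)
  i=5: -1.1926·-2.0186 − 1.6474·-2.3918 = +6.3476 (running +34.8181)
  i=6: 1.6474·-0.3232 − 1.8550·-2.0186 = +3.2122 (running +38.0303)
  i=7: 1.8550·3.5608 − 1.0327·-0.3232 = +6.9392 (running +44.9695)
Area = |Σ|/2 = |44.9695|/2 = 22.4847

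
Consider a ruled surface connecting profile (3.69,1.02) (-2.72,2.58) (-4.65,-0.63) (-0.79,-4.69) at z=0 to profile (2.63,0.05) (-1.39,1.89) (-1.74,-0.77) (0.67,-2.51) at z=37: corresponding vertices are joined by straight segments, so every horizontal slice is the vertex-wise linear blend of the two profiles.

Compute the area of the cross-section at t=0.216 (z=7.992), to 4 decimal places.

Cross-section at t=0.216: each vertex is (1-t)·p0[i] + t·p1[i].
  v1: (1-0.216)·(3.69,1.02) + 0.216·(2.63,0.05) = (3.4610,0.8105)
  v2: (1-0.216)·(-2.72,2.58) + 0.216·(-1.39,1.89) = (-2.4327,2.4310)
  v3: (1-0.216)·(-4.65,-0.63) + 0.216·(-1.74,-0.77) = (-4.0214,-0.6602)
  v4: (1-0.216)·(-0.79,-4.69) + 0.216·(0.67,-2.51) = (-0.4746,-4.2191)
Shoelace sum Σ(x_i·y_{i+1} − x_{i+1}·y_i):
  i=1: 3.4610·2.4310 − -2.4327·0.8105 = +10.3853 (running +10.3853)
  i=2: -2.4327·-0.6602 − -4.0214·2.4310 = +11.3821 (running +21.7675)
  i=3: -4.0214·-4.2191 − -0.4746·-0.6602 = +16.6536 (running +38.4210)
  i=4: -0.4746·0.8105 − 3.4610·-4.2191 = +14.2179 (running +52.6389)
Area = |Σ|/2 = |52.6389|/2 = 26.3194

Area at t=0.216: 26.3194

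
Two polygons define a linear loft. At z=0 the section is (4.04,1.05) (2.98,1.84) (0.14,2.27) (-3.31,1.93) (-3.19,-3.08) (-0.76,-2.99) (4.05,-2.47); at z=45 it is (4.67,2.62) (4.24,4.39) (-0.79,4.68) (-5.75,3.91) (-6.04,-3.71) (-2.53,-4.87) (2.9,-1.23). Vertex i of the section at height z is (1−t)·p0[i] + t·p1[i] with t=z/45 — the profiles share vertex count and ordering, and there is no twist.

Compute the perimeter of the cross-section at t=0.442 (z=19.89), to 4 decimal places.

Cross-section at t=0.442: each vertex is (1-t)·p0[i] + t·p1[i].
  v1: (1-0.442)·(4.04,1.05) + 0.442·(4.67,2.62) = (4.3185,1.7439)
  v2: (1-0.442)·(2.98,1.84) + 0.442·(4.24,4.39) = (3.5369,2.9671)
  v3: (1-0.442)·(0.14,2.27) + 0.442·(-0.79,4.68) = (-0.2711,3.3352)
  v4: (1-0.442)·(-3.31,1.93) + 0.442·(-5.75,3.91) = (-4.3885,2.8052)
  v5: (1-0.442)·(-3.19,-3.08) + 0.442·(-6.04,-3.71) = (-4.4497,-3.3585)
  v6: (1-0.442)·(-0.76,-2.99) + 0.442·(-2.53,-4.87) = (-1.5423,-3.8210)
  v7: (1-0.442)·(4.05,-2.47) + 0.442·(2.9,-1.23) = (3.5417,-1.9219)
Perimeter = Σ |v_{i+1} − v_i|:
  edge 1→2: √(-0.7815² + 1.2232²) = 1.4515 (running 1.4515)
  edge 2→3: √(-3.8080² + 0.3681²) = 3.8257 (running 5.2773)
  edge 3→4: √(-4.1174² + -0.5301²) = 4.1514 (running 9.4287)
  edge 4→5: √(-0.0612² + -6.1636²) = 6.1639 (running 15.5926)
  edge 5→6: √(2.9074² + -0.4625²) = 2.9439 (running 18.5365)
  edge 6→7: √(5.0840² + 1.8990²) = 5.4271 (running 23.9636)
  edge 7→1: √(0.7768² + 3.6659²) = 3.7473 (running 27.7109)
Perimeter = 27.7109

Perimeter at t=0.442: 27.7109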